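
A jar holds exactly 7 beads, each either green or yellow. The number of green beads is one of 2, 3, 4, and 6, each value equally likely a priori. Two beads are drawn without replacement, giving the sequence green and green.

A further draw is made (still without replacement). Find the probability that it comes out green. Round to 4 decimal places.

Compute the likelihood of the observed sequence for each case: P(data | r = 2) = (2/7)(1/6) = 1/21; P(data | r = 3) = (3/7)(2/6) = 1/7; P(data | r = 4) = (4/7)(3/6) = 2/7; P(data | r = 6) = (6/7)(5/6) = 5/7.
Multiplying each by its prior: 1/4 · 1/21 = 1/84, 1/4 · 1/7 = 1/28, 1/4 · 2/7 = 1/14, 1/4 · 5/7 = 5/28; summing to 25/84.
Normalising, the posterior is P(r = 2 | data) = 1/25, P(r = 3 | data) = 3/25, P(r = 4 | data) = 6/25, P(r = 6 | data) = 3/5.
Averaging over the posterior, P(green next | data) = (0)(1/25) + (1/5)(3/25) + (2/5)(6/25) + (4/5)(3/5) = 3/5.

0.6000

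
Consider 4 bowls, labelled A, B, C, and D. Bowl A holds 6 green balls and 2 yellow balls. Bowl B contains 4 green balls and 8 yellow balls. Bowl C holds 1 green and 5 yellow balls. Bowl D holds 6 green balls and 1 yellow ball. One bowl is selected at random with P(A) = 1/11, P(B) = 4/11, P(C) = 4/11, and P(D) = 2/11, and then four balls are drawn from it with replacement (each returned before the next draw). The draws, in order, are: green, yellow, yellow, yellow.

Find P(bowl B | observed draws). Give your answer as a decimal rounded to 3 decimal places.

The likelihood of the observed sequence under each hypothesis: P(data | bowl A) = (6/8)(2/8)(2/8)(2/8) = 0.011719; P(data | bowl B) = (4/12)(8/12)(8/12)(8/12) = 0.098765; P(data | bowl C) = (1/6)(5/6)(5/6)(5/6) = 0.096451; P(data | bowl D) = (6/7)(1/7)(1/7)(1/7) = 0.002499.
Weighting by the prior gives 1/11 · 0.011719 = 0.0010653, 4/11 · 0.098765 = 0.035915, 4/11 · 0.096451 = 0.035073, 2/11 · 0.002499 = 0.00045436; with total 0.072507.
Therefore the posterior P(bowl B | data) = (0.035915) / (0.072507) = 0.49532.

0.495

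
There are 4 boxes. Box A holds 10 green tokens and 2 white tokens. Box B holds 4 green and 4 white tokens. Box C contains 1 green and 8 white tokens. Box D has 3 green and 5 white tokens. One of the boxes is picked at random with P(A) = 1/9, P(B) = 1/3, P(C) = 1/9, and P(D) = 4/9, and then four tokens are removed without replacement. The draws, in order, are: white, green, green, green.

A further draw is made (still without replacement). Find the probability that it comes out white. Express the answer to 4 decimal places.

Compute the likelihood of the observed sequence for each case: P(data | box A) = (2/12)(10/11)(9/10)(8/9) = 0.12121; P(data | box B) = (4/8)(4/7)(3/6)(2/5) = 0.057143; P(data | box C) = (8/9)(1/8)(0/7) = 0; P(data | box D) = (5/8)(3/7)(2/6)(1/5) = 0.017857.
Weighting by the prior gives 1/9 · 0.12121 = 0.013468, 1/3 · 0.057143 = 0.019048, 1/9 · 0 = 0, 4/9 · 0.017857 = 0.0079365; with total 0.040452.
Dividing through by the total gives posterior P(box A | data) = 0.33294, P(box B | data) = 0.47087, P(box C | data) = 0, P(box D | data) = 0.1962.
Averaging over the posterior, P(white next | data) = (1/8)(0.33294) + (3/4)(0.47087) + (1)(0.1962) = 0.59096.

0.5910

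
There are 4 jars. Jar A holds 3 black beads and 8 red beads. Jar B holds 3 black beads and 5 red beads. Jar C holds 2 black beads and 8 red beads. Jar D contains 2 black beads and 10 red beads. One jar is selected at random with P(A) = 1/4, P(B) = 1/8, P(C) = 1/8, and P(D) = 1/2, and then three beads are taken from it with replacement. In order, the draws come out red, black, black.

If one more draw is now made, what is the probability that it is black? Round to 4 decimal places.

0.2629

Under each hypothesis, the probability of the observed sequence is: P(data | jar A) = (8/11)(3/11)(3/11) = 0.054095; P(data | jar B) = (5/8)(3/8)(3/8) = 0.087891; P(data | jar C) = (8/10)(2/10)(2/10) = 0.032; P(data | jar D) = (10/12)(2/12)(2/12) = 0.023148.
Multiplying each by its prior: 1/4 · 0.054095 = 0.013524, 1/8 · 0.087891 = 0.010986, 1/8 · 0.032 = 0.004, 1/2 · 0.023148 = 0.011574; summing to 0.040084.
Dividing through by the total gives posterior P(jar A | data) = 0.33738, P(jar B | data) = 0.27408, P(jar C | data) = 0.09979, P(jar D | data) = 0.28874.
So P(black next | data) = Σ P(black next | H) P(H | data) = (3/11)(0.33738) + (3/8)(0.27408) + (1/5)(0.09979) + (1/6)(0.28874) = 0.26288.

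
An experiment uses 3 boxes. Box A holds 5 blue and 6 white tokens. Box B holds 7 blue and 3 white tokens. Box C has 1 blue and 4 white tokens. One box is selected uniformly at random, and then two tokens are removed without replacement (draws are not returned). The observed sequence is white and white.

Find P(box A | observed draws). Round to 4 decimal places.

0.2903

Compute the likelihood of the observed sequence for each case: P(data | box A) = (6/11)(5/10) = 3/11; P(data | box B) = (3/10)(2/9) = 1/15; P(data | box C) = (4/5)(3/4) = 3/5.
Multiplying each by its prior: 1/3 · 3/11 = 1/11, 1/3 · 1/15 = 1/45, 1/3 · 3/5 = 1/5; summing to 31/99.
Hence P(box A | data) = (1/11) / (31/99) = 9/31.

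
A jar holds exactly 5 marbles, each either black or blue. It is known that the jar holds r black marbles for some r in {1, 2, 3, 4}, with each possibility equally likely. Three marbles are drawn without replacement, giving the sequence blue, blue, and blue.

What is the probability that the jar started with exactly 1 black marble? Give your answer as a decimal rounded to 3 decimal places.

0.800

Under each hypothesis, the probability of the observed sequence is: P(data | r = 1) = (4/5)(3/4)(2/3) = 2/5; P(data | r = 2) = (3/5)(2/4)(1/3) = 1/10; P(data | r = 3) = (2/5)(1/4)(0/3) = 0; P(data | r = 4) = (1/5)(0/4) = 0.
Multiplying each by its prior: 1/4 · 2/5 = 1/10, 1/4 · 1/10 = 1/40, 1/4 · 0 = 0, 1/4 · 0 = 0; with total 1/8.
So P(r = 1 | data) = (1/10) / (1/8) = 4/5.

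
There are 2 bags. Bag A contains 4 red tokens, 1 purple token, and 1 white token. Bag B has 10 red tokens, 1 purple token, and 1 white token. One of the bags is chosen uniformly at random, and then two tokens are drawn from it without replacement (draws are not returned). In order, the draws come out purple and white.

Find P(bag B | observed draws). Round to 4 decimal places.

0.1852

Under each hypothesis, the probability of the observed sequence is: P(data | bag A) = (1/6)(1/5) = 1/30; P(data | bag B) = (1/12)(1/11) = 1/132.
The prior-weighted likelihoods are 1/2 · 1/30 = 1/60, 1/2 · 1/132 = 1/264; summing to 9/440.
So P(bag B | data) = (1/264) / (9/440) = 5/27.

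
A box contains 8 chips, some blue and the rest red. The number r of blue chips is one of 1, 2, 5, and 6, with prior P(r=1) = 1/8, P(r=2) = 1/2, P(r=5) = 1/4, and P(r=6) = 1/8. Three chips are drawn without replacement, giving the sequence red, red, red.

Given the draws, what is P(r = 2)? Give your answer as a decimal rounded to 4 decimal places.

Compute the likelihood of the observed sequence for each case: P(data | r = 1) = (7/8)(6/7)(5/6) = 5/8; P(data | r = 2) = (6/8)(5/7)(4/6) = 5/14; P(data | r = 5) = (3/8)(2/7)(1/6) = 1/56; P(data | r = 6) = (2/8)(1/7)(0/6) = 0.
The prior-weighted likelihoods are 1/8 · 5/8 = 5/64, 1/2 · 5/14 = 5/28, 1/4 · 1/56 = 1/224, 1/8 · 0 = 0; with total 117/448.
So P(r = 2 | data) = (5/28) / (117/448) = 80/117.

0.6838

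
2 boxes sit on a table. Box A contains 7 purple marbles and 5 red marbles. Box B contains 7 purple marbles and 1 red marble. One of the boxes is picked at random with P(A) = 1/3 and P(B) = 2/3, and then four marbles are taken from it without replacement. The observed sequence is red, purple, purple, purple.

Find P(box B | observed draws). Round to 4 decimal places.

Under each hypothesis, the probability of the observed sequence is: P(data | box A) = (5/12)(7/11)(6/10)(5/9) = 0.088384; P(data | box B) = (1/8)(7/7)(6/6)(5/5) = 0.125.
The prior-weighted likelihoods are 1/3 · 0.088384 = 0.029461, 2/3 · 0.125 = 0.083333; these sum to 0.11279.
By Bayes' rule, P(box B | data) = (0.083333) / (0.11279) = 0.73881.

0.7388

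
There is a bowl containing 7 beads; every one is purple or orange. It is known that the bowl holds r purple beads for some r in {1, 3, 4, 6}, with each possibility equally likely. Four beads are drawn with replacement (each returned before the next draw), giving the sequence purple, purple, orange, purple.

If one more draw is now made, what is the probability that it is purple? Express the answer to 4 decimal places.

0.6552

Compute the likelihood of the observed sequence for each case: P(data | r = 1) = (1/7)(1/7)(6/7)(1/7) = 0.002499; P(data | r = 3) = (3/7)(3/7)(4/7)(3/7) = 0.044981; P(data | r = 4) = (4/7)(4/7)(3/7)(4/7) = 0.079967; P(data | r = 6) = (6/7)(6/7)(1/7)(6/7) = 0.089963.
Multiplying each by its prior: 1/4 · 0.002499 = 0.00062474, 1/4 · 0.044981 = 0.011245, 1/4 · 0.079967 = 0.019992, 1/4 · 0.089963 = 0.022491; summing to 0.054352.
Dividing through by the total gives posterior P(r = 1 | data) = 0.011494, P(r = 3 | data) = 0.2069, P(r = 4 | data) = 0.36782, P(r = 6 | data) = 0.41379.
So P(purple next | data) = Σ P(purple next | H) P(H | data) = (1/7)(0.011494) + (3/7)(0.2069) + (4/7)(0.36782) + (6/7)(0.41379) = 0.65517.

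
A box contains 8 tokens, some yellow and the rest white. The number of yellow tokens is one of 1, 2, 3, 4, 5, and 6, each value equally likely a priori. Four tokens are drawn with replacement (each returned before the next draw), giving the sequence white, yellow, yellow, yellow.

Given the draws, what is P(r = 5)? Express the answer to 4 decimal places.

Compute the likelihood of the observed sequence for each case: P(data | r = 1) = (7/8)(1/8)(1/8)(1/8) = 0.001709; P(data | r = 2) = (6/8)(2/8)(2/8)(2/8) = 0.011719; P(data | r = 3) = (5/8)(3/8)(3/8)(3/8) = 0.032959; P(data | r = 4) = (4/8)(4/8)(4/8)(4/8) = 0.0625; P(data | r = 5) = (3/8)(5/8)(5/8)(5/8) = 0.091553; P(data | r = 6) = (2/8)(6/8)(6/8)(6/8) = 0.10547.
Weighting by the prior gives 1/6 · 0.001709 = 0.00028483, 1/6 · 0.011719 = 0.0019531, 1/6 · 0.032959 = 0.0054932, 1/6 · 0.0625 = 0.010417, 1/6 · 0.091553 = 0.015259, 1/6 · 0.10547 = 0.017578; summing to 0.050985.
By Bayes' rule, P(r = 5 | data) = (0.015259) / (0.050985) = 0.29928.

0.2993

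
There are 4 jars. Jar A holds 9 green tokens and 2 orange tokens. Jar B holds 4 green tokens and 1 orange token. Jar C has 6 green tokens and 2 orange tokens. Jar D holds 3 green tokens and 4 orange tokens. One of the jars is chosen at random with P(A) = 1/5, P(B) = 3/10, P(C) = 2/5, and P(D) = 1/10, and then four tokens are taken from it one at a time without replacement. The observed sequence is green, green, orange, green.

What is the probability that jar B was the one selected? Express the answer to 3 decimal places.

0.413

Under each hypothesis, the probability of the observed sequence is: P(data | jar A) = (9/11)(8/10)(2/9)(7/8) = 7/55; P(data | jar B) = (4/5)(3/4)(1/3)(2/2) = 1/5; P(data | jar C) = (6/8)(5/7)(2/6)(4/5) = 1/7; P(data | jar D) = (3/7)(2/6)(4/5)(1/4) = 1/35.
Multiplying each by its prior: 1/5 · 7/55 = 7/275, 3/10 · 1/5 = 3/50, 2/5 · 1/7 = 2/35, 1/10 · 1/35 = 1/350; summing to 8/55.
Hence P(jar B | data) = (3/50) / (8/55) = 33/80.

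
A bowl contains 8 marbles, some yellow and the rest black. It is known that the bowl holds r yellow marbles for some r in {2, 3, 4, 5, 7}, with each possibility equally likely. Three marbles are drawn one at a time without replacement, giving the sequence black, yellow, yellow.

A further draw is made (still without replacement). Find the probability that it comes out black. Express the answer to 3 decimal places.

0.463

For each hypothesis, P(data | H) works out to: P(data | r = 2) = (6/8)(2/7)(1/6) = 1/28; P(data | r = 3) = (5/8)(3/7)(2/6) = 5/56; P(data | r = 4) = (4/8)(4/7)(3/6) = 1/7; P(data | r = 5) = (3/8)(5/7)(4/6) = 5/28; P(data | r = 7) = (1/8)(7/7)(6/6) = 1/8.
Weighting by the prior gives 1/5 · 1/28 = 1/140, 1/5 · 5/56 = 1/56, 1/5 · 1/7 = 1/35, 1/5 · 5/28 = 1/28, 1/5 · 1/8 = 1/40; with total 4/35.
Normalising, the posterior is P(r = 2 | data) = 1/16, P(r = 3 | data) = 5/32, P(r = 4 | data) = 1/4, P(r = 5 | data) = 5/16, P(r = 7 | data) = 7/32.
The predictive probability is P(black next | data) = (1)(1/16) + (4/5)(5/32) + (3/5)(1/4) + (2/5)(5/16) + (0)(7/32) = 37/80.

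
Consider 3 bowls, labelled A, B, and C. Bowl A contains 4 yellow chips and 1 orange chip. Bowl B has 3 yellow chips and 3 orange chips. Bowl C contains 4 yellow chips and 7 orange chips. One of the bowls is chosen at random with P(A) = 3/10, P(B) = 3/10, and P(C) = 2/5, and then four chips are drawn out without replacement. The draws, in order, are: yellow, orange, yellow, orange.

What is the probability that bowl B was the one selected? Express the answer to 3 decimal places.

For each hypothesis, P(data | H) works out to: P(data | bowl A) = (4/5)(1/4)(3/3)(0/2) = 0; P(data | bowl B) = (3/6)(3/5)(2/4)(2/3) = 0.1; P(data | bowl C) = (4/11)(7/10)(3/9)(6/8) = 0.063636.
The prior-weighted likelihoods are 3/10 · 0 = 0, 3/10 · 0.1 = 0.03, 2/5 · 0.063636 = 0.025455; these sum to 0.055455.
Therefore the posterior P(bowl B | data) = (0.03) / (0.055455) = 0.54098.

0.541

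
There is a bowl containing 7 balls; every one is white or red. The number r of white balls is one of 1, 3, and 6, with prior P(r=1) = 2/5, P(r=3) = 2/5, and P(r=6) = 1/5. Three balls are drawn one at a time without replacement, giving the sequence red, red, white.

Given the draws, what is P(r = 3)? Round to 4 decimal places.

0.5455

For each hypothesis, P(data | H) works out to: P(data | r = 1) = (6/7)(5/6)(1/5) = 1/7; P(data | r = 3) = (4/7)(3/6)(3/5) = 6/35; P(data | r = 6) = (1/7)(0/6) = 0.
Multiplying each by its prior: 2/5 · 1/7 = 2/35, 2/5 · 6/35 = 12/175, 1/5 · 0 = 0; these sum to 22/175.
So P(r = 3 | data) = (12/175) / (22/175) = 6/11.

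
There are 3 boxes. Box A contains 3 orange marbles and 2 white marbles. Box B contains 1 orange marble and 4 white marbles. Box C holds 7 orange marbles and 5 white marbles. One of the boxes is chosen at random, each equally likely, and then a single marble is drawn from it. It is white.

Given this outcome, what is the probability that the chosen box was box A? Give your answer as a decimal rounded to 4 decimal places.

The likelihood of this draw under each hypothesis: P(data | box A) = (2/5) = 2/5; P(data | box B) = (4/5) = 4/5; P(data | box C) = (5/12) = 5/12.
Multiplying each by its prior: 1/3 · 2/5 = 2/15, 1/3 · 4/5 = 4/15, 1/3 · 5/12 = 5/36; summing to 97/180.
So P(box A | data) = (2/15) / (97/180) = 24/97.

0.2474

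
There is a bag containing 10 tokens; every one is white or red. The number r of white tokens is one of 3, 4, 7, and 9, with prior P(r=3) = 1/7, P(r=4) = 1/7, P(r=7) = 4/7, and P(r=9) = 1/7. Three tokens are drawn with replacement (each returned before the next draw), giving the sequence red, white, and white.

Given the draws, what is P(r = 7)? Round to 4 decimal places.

The likelihood of the observed sequence under each hypothesis: P(data | r = 3) = (7/10)(3/10)(3/10) = 0.063; P(data | r = 4) = (6/10)(4/10)(4/10) = 0.096; P(data | r = 7) = (3/10)(7/10)(7/10) = 0.147; P(data | r = 9) = (1/10)(9/10)(9/10) = 0.081.
Multiplying each by its prior: 1/7 · 0.063 = 0.009, 1/7 · 0.096 = 0.013714, 4/7 · 0.147 = 0.084, 1/7 · 0.081 = 0.011571; with total 0.11829.
By Bayes' rule, P(r = 7 | data) = (0.084) / (0.11829) = 0.71014.

0.7101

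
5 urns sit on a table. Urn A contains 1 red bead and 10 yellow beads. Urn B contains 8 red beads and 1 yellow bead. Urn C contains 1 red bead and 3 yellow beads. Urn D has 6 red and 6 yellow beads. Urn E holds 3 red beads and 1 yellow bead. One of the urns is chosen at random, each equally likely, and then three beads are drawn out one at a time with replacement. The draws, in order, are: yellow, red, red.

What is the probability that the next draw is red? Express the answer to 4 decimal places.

0.6337

The likelihood of the observed sequence under each hypothesis: P(data | urn A) = (10/11)(1/11)(1/11) = 0.0075131; P(data | urn B) = (1/9)(8/9)(8/9) = 0.087791; P(data | urn C) = (3/4)(1/4)(1/4) = 0.046875; P(data | urn D) = (6/12)(6/12)(6/12) = 0.125; P(data | urn E) = (1/4)(3/4)(3/4) = 0.14062.
Weighting by the prior gives 1/5 · 0.0075131 = 0.0015026, 1/5 · 0.087791 = 0.017558, 1/5 · 0.046875 = 0.009375, 1/5 · 0.125 = 0.025, 1/5 · 0.14062 = 0.028125; with total 0.081561.
Normalising, the posterior is P(urn A | data) = 0.018423, P(urn B | data) = 0.21528, P(urn C | data) = 0.11494, P(urn D | data) = 0.30652, P(urn E | data) = 0.34483.
So P(red next | data) = Σ P(red next | H) P(H | data) = (1/11)(0.018423) + (8/9)(0.21528) + (1/4)(0.11494) + (1/2)(0.30652) + (3/4)(0.34483) = 0.63365.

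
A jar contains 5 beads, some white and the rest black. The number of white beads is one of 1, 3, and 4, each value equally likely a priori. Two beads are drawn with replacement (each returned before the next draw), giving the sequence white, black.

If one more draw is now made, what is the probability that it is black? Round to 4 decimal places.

0.4571

Under each hypothesis, the probability of the observed sequence is: P(data | r = 1) = (1/5)(4/5) = 4/25; P(data | r = 3) = (3/5)(2/5) = 6/25; P(data | r = 4) = (4/5)(1/5) = 4/25.
The prior-weighted likelihoods are 1/3 · 4/25 = 4/75, 1/3 · 6/25 = 2/25, 1/3 · 4/25 = 4/75; these sum to 14/75.
Normalising, the posterior is P(r = 1 | data) = 2/7, P(r = 3 | data) = 3/7, P(r = 4 | data) = 2/7.
So P(black next | data) = Σ P(black next | H) P(H | data) = (4/5)(2/7) + (2/5)(3/7) + (1/5)(2/7) = 16/35.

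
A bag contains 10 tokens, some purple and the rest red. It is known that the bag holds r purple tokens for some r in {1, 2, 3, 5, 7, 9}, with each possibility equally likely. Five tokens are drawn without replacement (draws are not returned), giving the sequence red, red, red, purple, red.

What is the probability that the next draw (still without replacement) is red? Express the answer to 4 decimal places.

0.7727

The likelihood of the observed sequence under each hypothesis: P(data | r = 1) = (9/10)(8/9)(7/8)(1/7)(6/6) = 0.1; P(data | r = 2) = (8/10)(7/9)(6/8)(2/7)(5/6) = 0.11111; P(data | r = 3) = (7/10)(6/9)(5/8)(3/7)(4/6) = 0.083333; P(data | r = 5) = (5/10)(4/9)(3/8)(5/7)(2/6) = 0.019841; P(data | r = 7) = (3/10)(2/9)(1/8)(7/7)(0/6) = 0; P(data | r = 9) = (1/10)(0/9) = 0.
Multiplying each by its prior: 1/6 · 0.1 = 0.016667, 1/6 · 0.11111 = 0.018519, 1/6 · 0.083333 = 0.013889, 1/6 · 0.019841 = 0.0033069, 1/6 · 0 = 0, 1/6 · 0 = 0; with total 0.052381.
The posterior is then P(r = 1 | data) = 0.31818, P(r = 2 | data) = 0.35354, P(r = 3 | data) = 0.26515, P(r = 5 | data) = 0.063131, P(r = 7 | data) = 0, P(r = 9 | data) = 0.
Averaging over the posterior, P(red next | data) = (1)(0.31818) + (4/5)(0.35354) + (3/5)(0.26515) + (1/5)(0.063131) = 0.77273.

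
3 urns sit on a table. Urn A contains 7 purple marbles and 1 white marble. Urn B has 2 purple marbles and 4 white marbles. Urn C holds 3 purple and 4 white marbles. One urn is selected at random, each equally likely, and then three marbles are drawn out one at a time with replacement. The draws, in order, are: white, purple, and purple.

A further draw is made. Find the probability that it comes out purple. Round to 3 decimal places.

0.558

Compute the likelihood of the observed sequence for each case: P(data | urn A) = (1/8)(7/8)(7/8) = 0.095703; P(data | urn B) = (4/6)(2/6)(2/6) = 0.074074; P(data | urn C) = (4/7)(3/7)(3/7) = 0.10496.
Weighting by the prior gives 1/3 · 0.095703 = 0.031901, 1/3 · 0.074074 = 0.024691, 1/3 · 0.10496 = 0.034985; summing to 0.091578.
Normalising, the posterior is P(urn A | data) = 0.34835, P(urn B | data) = 0.26962, P(urn C | data) = 0.38203.
So P(purple next | data) = Σ P(purple next | H) P(H | data) = (7/8)(0.34835) + (1/3)(0.26962) + (3/7)(0.38203) = 0.55841.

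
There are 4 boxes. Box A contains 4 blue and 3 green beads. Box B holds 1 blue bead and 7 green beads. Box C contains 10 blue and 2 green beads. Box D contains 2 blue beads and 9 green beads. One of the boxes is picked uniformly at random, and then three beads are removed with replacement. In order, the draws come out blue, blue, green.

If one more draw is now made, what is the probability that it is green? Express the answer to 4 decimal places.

The likelihood of the observed sequence under each hypothesis: P(data | box A) = (4/7)(4/7)(3/7) = 0.13994; P(data | box B) = (1/8)(1/8)(7/8) = 0.013672; P(data | box C) = (10/12)(10/12)(2/12) = 0.11574; P(data | box D) = (2/11)(2/11)(9/11) = 0.027047.
Weighting by the prior gives 1/4 · 0.13994 = 0.034985, 1/4 · 0.013672 = 0.003418, 1/4 · 0.11574 = 0.028935, 1/4 · 0.027047 = 0.0067618; summing to 0.0741.
Dividing through by the total gives posterior P(box A | data) = 0.47214, P(box B | data) = 0.046126, P(box C | data) = 0.39049, P(box D | data) = 0.091252.
So P(green next | data) = Σ P(green next | H) P(H | data) = (3/7)(0.47214) + (7/8)(0.046126) + (1/6)(0.39049) + (9/11)(0.091252) = 0.38245.

0.3824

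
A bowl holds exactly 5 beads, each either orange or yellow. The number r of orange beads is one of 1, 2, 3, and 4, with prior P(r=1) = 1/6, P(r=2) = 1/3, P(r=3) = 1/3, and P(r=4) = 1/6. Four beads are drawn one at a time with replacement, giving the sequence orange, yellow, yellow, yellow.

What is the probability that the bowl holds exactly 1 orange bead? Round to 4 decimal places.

Compute the likelihood of the observed sequence for each case: P(data | r = 1) = (1/5)(4/5)(4/5)(4/5) = 0.1024; P(data | r = 2) = (2/5)(3/5)(3/5)(3/5) = 0.0864; P(data | r = 3) = (3/5)(2/5)(2/5)(2/5) = 0.0384; P(data | r = 4) = (4/5)(1/5)(1/5)(1/5) = 0.0064.
The prior-weighted likelihoods are 1/6 · 0.1024 = 0.017067, 1/3 · 0.0864 = 0.0288, 1/3 · 0.0384 = 0.0128, 1/6 · 0.0064 = 0.0010667; these sum to 0.059733.
Therefore the posterior P(r = 1 | data) = (0.017067) / (0.059733) = 0.28571.

0.2857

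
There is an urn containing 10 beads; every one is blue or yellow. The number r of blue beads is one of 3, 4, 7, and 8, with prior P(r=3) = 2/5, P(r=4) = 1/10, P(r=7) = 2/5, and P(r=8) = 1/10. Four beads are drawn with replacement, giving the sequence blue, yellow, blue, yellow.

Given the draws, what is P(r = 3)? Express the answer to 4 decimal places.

Under each hypothesis, the probability of the observed sequence is: P(data | r = 3) = (3/10)(7/10)(3/10)(7/10) = 0.0441; P(data | r = 4) = (4/10)(6/10)(4/10)(6/10) = 0.0576; P(data | r = 7) = (7/10)(3/10)(7/10)(3/10) = 0.0441; P(data | r = 8) = (8/10)(2/10)(8/10)(2/10) = 0.0256.
The prior-weighted likelihoods are 2/5 · 0.0441 = 0.01764, 1/10 · 0.0576 = 0.00576, 2/5 · 0.0441 = 0.01764, 1/10 · 0.0256 = 0.00256; these sum to 0.0436.
So P(r = 3 | data) = (0.01764) / (0.0436) = 0.40459.

0.4046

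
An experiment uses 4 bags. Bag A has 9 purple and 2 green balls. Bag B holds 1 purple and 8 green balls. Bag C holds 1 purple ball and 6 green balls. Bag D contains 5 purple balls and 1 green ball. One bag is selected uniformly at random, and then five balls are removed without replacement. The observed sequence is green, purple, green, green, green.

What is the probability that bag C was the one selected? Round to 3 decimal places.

For each hypothesis, P(data | H) works out to: P(data | bag A) = (2/11)(9/10)(1/9)(0/8) = 0; P(data | bag B) = (8/9)(1/8)(7/7)(6/6)(5/5) = 1/9; P(data | bag C) = (6/7)(1/6)(5/5)(4/4)(3/3) = 1/7; P(data | bag D) = (1/6)(5/5)(0/4) = 0.
The prior-weighted likelihoods are 1/4 · 0 = 0, 1/4 · 1/9 = 1/36, 1/4 · 1/7 = 1/28, 1/4 · 0 = 0; summing to 4/63.
So P(bag C | data) = (1/28) / (4/63) = 9/16.

0.563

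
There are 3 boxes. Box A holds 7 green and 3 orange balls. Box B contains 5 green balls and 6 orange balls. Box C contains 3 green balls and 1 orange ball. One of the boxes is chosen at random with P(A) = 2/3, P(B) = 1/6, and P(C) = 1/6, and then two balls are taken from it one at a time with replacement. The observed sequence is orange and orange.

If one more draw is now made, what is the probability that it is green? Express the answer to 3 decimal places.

For each hypothesis, P(data | H) works out to: P(data | box A) = (3/10)(3/10) = 0.09; P(data | box B) = (6/11)(6/11) = 0.29752; P(data | box C) = (1/4)(1/4) = 0.0625.
Multiplying each by its prior: 2/3 · 0.09 = 0.06, 1/6 · 0.29752 = 0.049587, 1/6 · 0.0625 = 0.010417; with total 0.12.
Normalising, the posterior is P(box A | data) = 0.49999, P(box B | data) = 0.41321, P(box C | data) = 0.086803.
So P(green next | data) = Σ P(green next | H) P(H | data) = (7/10)(0.49999) + (5/11)(0.41321) + (3/4)(0.086803) = 0.60292.

0.603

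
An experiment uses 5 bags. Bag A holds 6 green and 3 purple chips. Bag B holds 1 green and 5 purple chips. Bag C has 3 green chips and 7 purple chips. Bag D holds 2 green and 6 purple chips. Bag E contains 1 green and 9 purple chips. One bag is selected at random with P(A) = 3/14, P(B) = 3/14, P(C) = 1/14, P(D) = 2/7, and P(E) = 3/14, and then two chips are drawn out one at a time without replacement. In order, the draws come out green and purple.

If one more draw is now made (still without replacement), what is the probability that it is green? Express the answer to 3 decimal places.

0.279

Under each hypothesis, the probability of the observed sequence is: P(data | bag A) = (6/9)(3/8) = 0.25; P(data | bag B) = (1/6)(5/5) = 0.16667; P(data | bag C) = (3/10)(7/9) = 0.23333; P(data | bag D) = (2/8)(6/7) = 0.21429; P(data | bag E) = (1/10)(9/9) = 0.1.
Multiplying each by its prior: 3/14 · 0.25 = 0.053571, 3/14 · 0.16667 = 0.035714, 1/14 · 0.23333 = 0.016667, 2/7 · 0.21429 = 0.061224, 3/14 · 0.1 = 0.021429; summing to 0.18861.
Dividing through by the total gives posterior P(bag A | data) = 0.28404, P(bag B | data) = 0.18936, P(bag C | data) = 0.088368, P(bag D | data) = 0.32462, P(bag E | data) = 0.11362.
Averaging over the posterior, P(green next | data) = (5/7)(0.28404) + (0)(0.18936) + (1/4)(0.088368) + (1/6)(0.32462) + (0)(0.11362) = 0.27908.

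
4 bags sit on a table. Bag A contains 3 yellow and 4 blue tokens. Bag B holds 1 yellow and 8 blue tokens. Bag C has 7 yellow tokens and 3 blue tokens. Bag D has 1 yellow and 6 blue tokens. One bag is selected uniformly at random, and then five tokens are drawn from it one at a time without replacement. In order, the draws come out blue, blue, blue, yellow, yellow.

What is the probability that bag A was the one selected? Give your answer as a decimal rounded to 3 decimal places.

Under each hypothesis, the probability of the observed sequence is: P(data | bag A) = (4/7)(3/6)(2/5)(3/4)(2/3) = 2/35; P(data | bag B) = (8/9)(7/8)(6/7)(1/6)(0/5) = 0; P(data | bag C) = (3/10)(2/9)(1/8)(7/7)(6/6) = 1/120; P(data | bag D) = (6/7)(5/6)(4/5)(1/4)(0/3) = 0.
The prior-weighted likelihoods are 1/4 · 2/35 = 1/70, 1/4 · 0 = 0, 1/4 · 1/120 = 1/480, 1/4 · 0 = 0; these sum to 11/672.
By Bayes' rule, P(bag A | data) = (1/70) / (11/672) = 48/55.

0.873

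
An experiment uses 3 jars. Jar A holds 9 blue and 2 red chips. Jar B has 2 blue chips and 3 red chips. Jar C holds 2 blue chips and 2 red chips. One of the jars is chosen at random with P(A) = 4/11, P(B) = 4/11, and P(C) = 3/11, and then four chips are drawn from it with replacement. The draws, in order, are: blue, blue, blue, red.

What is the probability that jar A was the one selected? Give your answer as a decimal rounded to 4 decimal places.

0.5387

Compute the likelihood of the observed sequence for each case: P(data | jar A) = (9/11)(9/11)(9/11)(2/11) = 0.099583; P(data | jar B) = (2/5)(2/5)(2/5)(3/5) = 0.0384; P(data | jar C) = (2/4)(2/4)(2/4)(2/4) = 0.0625.
Weighting by the prior gives 4/11 · 0.099583 = 0.036212, 4/11 · 0.0384 = 0.013964, 3/11 · 0.0625 = 0.017045; these sum to 0.067221.
Therefore the posterior P(jar A | data) = (0.036212) / (0.067221) = 0.5387.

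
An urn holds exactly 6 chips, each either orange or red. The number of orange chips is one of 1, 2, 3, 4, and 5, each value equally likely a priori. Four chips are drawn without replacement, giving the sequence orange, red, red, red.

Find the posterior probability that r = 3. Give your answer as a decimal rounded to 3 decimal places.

For each hypothesis, P(data | H) works out to: P(data | r = 1) = (1/6)(5/5)(4/4)(3/3) = 1/6; P(data | r = 2) = (2/6)(4/5)(3/4)(2/3) = 2/15; P(data | r = 3) = (3/6)(3/5)(2/4)(1/3) = 1/20; P(data | r = 4) = (4/6)(2/5)(1/4)(0/3) = 0; P(data | r = 5) = (5/6)(1/5)(0/4) = 0.
The prior-weighted likelihoods are 1/5 · 1/6 = 1/30, 1/5 · 2/15 = 2/75, 1/5 · 1/20 = 1/100, 1/5 · 0 = 0, 1/5 · 0 = 0; summing to 7/100.
Therefore the posterior P(r = 3 | data) = (1/100) / (7/100) = 1/7.

0.143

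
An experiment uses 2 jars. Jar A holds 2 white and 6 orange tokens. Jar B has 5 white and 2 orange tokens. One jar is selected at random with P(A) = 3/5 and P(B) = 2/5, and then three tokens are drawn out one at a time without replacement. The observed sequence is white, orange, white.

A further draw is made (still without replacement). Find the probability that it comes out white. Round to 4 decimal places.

The likelihood of the observed sequence under each hypothesis: P(data | jar A) = (2/8)(6/7)(1/6) = 1/28; P(data | jar B) = (5/7)(2/6)(4/5) = 4/21.
Multiplying each by its prior: 3/5 · 1/28 = 3/140, 2/5 · 4/21 = 8/105; with total 41/420.
Normalising, the posterior is P(jar A | data) = 9/41, P(jar B | data) = 32/41.
Averaging over the posterior, P(white next | data) = (0)(9/41) + (3/4)(32/41) = 24/41.

0.5854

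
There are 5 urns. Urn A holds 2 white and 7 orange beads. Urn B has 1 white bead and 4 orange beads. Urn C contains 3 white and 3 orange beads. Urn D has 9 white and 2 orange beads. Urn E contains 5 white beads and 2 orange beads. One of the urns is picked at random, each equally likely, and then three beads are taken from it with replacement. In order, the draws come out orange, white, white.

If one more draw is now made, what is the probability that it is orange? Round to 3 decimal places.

For each hypothesis, P(data | H) works out to: P(data | urn A) = (7/9)(2/9)(2/9) = 0.038409; P(data | urn B) = (4/5)(1/5)(1/5) = 0.032; P(data | urn C) = (3/6)(3/6)(3/6) = 0.125; P(data | urn D) = (2/11)(9/11)(9/11) = 0.12171; P(data | urn E) = (2/7)(5/7)(5/7) = 0.14577.
Weighting by the prior gives 1/5 · 0.038409 = 0.0076818, 1/5 · 0.032 = 0.0064, 1/5 · 0.125 = 0.025, 1/5 · 0.12171 = 0.024343, 1/5 · 0.14577 = 0.029155; summing to 0.092579.
Dividing through by the total gives posterior P(urn A | data) = 0.082975, P(urn B | data) = 0.06913, P(urn C | data) = 0.27004, P(urn D | data) = 0.26294, P(urn E | data) = 0.31492.
The predictive probability is P(orange next | data) = (7/9)(0.082975) + (4/5)(0.06913) + (1/2)(0.27004) + (2/11)(0.26294) + (2/7)(0.31492) = 0.39264.

0.393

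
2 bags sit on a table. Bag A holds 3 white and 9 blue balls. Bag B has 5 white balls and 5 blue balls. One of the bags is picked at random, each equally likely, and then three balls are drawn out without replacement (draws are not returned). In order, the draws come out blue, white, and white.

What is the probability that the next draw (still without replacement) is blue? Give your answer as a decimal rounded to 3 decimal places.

For each hypothesis, P(data | H) works out to: P(data | bag A) = (9/12)(3/11)(2/10) = 9/220; P(data | bag B) = (5/10)(5/9)(4/8) = 5/36.
The prior-weighted likelihoods are 1/2 · 9/220 = 9/440, 1/2 · 5/36 = 5/72; these sum to 89/990.
Dividing through by the total gives posterior P(bag A | data) = 81/356, P(bag B | data) = 275/356.
Averaging over the posterior, P(blue next | data) = (8/9)(81/356) + (4/7)(275/356) = 401/623.

0.644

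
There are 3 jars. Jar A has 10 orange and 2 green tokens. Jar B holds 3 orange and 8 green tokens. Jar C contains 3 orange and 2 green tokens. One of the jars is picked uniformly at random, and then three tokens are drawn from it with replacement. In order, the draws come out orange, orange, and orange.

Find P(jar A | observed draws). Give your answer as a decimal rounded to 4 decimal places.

0.7101

Under each hypothesis, the probability of the observed sequence is: P(data | jar A) = (10/12)(10/12)(10/12) = 0.5787; P(data | jar B) = (3/11)(3/11)(3/11) = 0.020285; P(data | jar C) = (3/5)(3/5)(3/5) = 0.216.
Multiplying each by its prior: 1/3 · 0.5787 = 0.1929, 1/3 · 0.020285 = 0.0067618, 1/3 · 0.216 = 0.072; summing to 0.27166.
So P(jar A | data) = (0.1929) / (0.27166) = 0.71008.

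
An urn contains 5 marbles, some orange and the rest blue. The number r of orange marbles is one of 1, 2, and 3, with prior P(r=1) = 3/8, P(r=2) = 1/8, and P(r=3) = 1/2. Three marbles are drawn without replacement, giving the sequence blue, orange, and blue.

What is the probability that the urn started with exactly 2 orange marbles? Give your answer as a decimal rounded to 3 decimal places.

0.167

For each hypothesis, P(data | H) works out to: P(data | r = 1) = (4/5)(1/4)(3/3) = 1/5; P(data | r = 2) = (3/5)(2/4)(2/3) = 1/5; P(data | r = 3) = (2/5)(3/4)(1/3) = 1/10.
Weighting by the prior gives 3/8 · 1/5 = 3/40, 1/8 · 1/5 = 1/40, 1/2 · 1/10 = 1/20; summing to 3/20.
So P(r = 2 | data) = (1/40) / (3/20) = 1/6.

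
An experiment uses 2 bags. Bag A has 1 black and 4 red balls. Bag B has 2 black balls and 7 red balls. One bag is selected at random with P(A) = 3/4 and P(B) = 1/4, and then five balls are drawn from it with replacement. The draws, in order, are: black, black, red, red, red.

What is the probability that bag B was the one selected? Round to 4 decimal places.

Under each hypothesis, the probability of the observed sequence is: P(data | bag A) = (1/5)(1/5)(4/5)(4/5)(4/5) = 0.02048; P(data | bag B) = (2/9)(2/9)(7/9)(7/9)(7/9) = 0.023235.
The prior-weighted likelihoods are 3/4 · 0.02048 = 0.01536, 1/4 · 0.023235 = 0.0058087; these sum to 0.021169.
So P(bag B | data) = (0.0058087) / (0.021169) = 0.2744.

0.2744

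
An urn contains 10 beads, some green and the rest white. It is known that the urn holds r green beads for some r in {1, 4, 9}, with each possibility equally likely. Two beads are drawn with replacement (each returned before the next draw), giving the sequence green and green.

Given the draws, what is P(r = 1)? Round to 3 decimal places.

0.010

For each hypothesis, P(data | H) works out to: P(data | r = 1) = (1/10)(1/10) = 1/100; P(data | r = 4) = (4/10)(4/10) = 4/25; P(data | r = 9) = (9/10)(9/10) = 81/100.
The prior-weighted likelihoods are 1/3 · 1/100 = 1/300, 1/3 · 4/25 = 4/75, 1/3 · 81/100 = 27/100; these sum to 49/150.
So P(r = 1 | data) = (1/300) / (49/150) = 1/98.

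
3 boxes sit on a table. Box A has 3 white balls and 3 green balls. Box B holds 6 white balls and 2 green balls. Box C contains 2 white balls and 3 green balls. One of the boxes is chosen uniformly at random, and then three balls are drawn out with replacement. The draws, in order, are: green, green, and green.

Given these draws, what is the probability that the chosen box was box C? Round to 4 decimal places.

0.6057

Compute the likelihood of the observed sequence for each case: P(data | box A) = (3/6)(3/6)(3/6) = 0.125; P(data | box B) = (2/8)(2/8)(2/8) = 0.015625; P(data | box C) = (3/5)(3/5)(3/5) = 0.216.
Multiplying each by its prior: 1/3 · 0.125 = 0.041667, 1/3 · 0.015625 = 0.0052083, 1/3 · 0.216 = 0.072; summing to 0.11887.
So P(box C | data) = (0.072) / (0.11887) = 0.60568.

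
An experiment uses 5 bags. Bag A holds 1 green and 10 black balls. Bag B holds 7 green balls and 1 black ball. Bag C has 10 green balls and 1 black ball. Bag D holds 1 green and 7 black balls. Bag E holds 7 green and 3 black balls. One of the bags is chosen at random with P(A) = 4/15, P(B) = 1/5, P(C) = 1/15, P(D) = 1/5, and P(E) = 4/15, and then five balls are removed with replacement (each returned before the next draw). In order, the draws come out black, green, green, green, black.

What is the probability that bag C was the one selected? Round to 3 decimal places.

0.037

Compute the likelihood of the observed sequence for each case: P(data | bag A) = (10/11)(1/11)(1/11)(1/11)(10/11) = 0.00062092; P(data | bag B) = (1/8)(7/8)(7/8)(7/8)(1/8) = 0.010468; P(data | bag C) = (1/11)(10/11)(10/11)(10/11)(1/11) = 0.0062092; P(data | bag D) = (7/8)(1/8)(1/8)(1/8)(7/8) = 0.0014954; P(data | bag E) = (3/10)(7/10)(7/10)(7/10)(3/10) = 0.03087.
Weighting by the prior gives 4/15 · 0.00062092 = 0.00016558, 1/5 · 0.010468 = 0.0020935, 1/15 · 0.0062092 = 0.00041395, 1/5 · 0.0014954 = 0.00029907, 4/15 · 0.03087 = 0.008232; these sum to 0.011204.
Hence P(bag C | data) = (0.00041395) / (0.011204) = 0.036946.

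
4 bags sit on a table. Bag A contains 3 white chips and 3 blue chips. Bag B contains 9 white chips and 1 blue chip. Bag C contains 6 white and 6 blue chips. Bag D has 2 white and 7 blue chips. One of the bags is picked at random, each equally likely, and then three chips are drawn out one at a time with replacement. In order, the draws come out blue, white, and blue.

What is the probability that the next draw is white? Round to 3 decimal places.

0.414

The likelihood of the observed sequence under each hypothesis: P(data | bag A) = (3/6)(3/6)(3/6) = 0.125; P(data | bag B) = (1/10)(9/10)(1/10) = 0.009; P(data | bag C) = (6/12)(6/12)(6/12) = 0.125; P(data | bag D) = (7/9)(2/9)(7/9) = 0.13443.
Multiplying each by its prior: 1/4 · 0.125 = 0.03125, 1/4 · 0.009 = 0.00225, 1/4 · 0.125 = 0.03125, 1/4 · 0.13443 = 0.033608; summing to 0.098358.
Dividing through by the total gives posterior P(bag A | data) = 0.31772, P(bag B | data) = 0.022876, P(bag C | data) = 0.31772, P(bag D | data) = 0.34169.
Averaging over the posterior, P(white next | data) = (1/2)(0.31772) + (9/10)(0.022876) + (1/2)(0.31772) + (2/9)(0.34169) = 0.41424.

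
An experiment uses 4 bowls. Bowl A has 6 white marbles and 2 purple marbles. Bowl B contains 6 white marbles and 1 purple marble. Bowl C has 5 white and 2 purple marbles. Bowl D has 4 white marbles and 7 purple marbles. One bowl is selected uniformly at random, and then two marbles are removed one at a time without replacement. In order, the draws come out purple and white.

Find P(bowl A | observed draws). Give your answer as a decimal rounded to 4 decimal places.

0.2522

Compute the likelihood of the observed sequence for each case: P(data | bowl A) = (2/8)(6/7) = 0.21429; P(data | bowl B) = (1/7)(6/6) = 0.14286; P(data | bowl C) = (2/7)(5/6) = 0.2381; P(data | bowl D) = (7/11)(4/10) = 0.25455.
The prior-weighted likelihoods are 1/4 · 0.21429 = 0.053571, 1/4 · 0.14286 = 0.035714, 1/4 · 0.2381 = 0.059524, 1/4 · 0.25455 = 0.063636; with total 0.21245.
Therefore the posterior P(bowl A | data) = (0.053571) / (0.21245) = 0.25217.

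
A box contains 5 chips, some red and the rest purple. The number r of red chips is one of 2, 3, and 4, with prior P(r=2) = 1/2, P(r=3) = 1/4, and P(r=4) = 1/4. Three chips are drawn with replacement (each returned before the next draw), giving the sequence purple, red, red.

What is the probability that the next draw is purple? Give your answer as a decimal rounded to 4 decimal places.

Under each hypothesis, the probability of the observed sequence is: P(data | r = 2) = (3/5)(2/5)(2/5) = 12/125; P(data | r = 3) = (2/5)(3/5)(3/5) = 18/125; P(data | r = 4) = (1/5)(4/5)(4/5) = 16/125.
The prior-weighted likelihoods are 1/2 · 12/125 = 6/125, 1/4 · 18/125 = 9/250, 1/4 · 16/125 = 4/125; summing to 29/250.
Normalising, the posterior is P(r = 2 | data) = 12/29, P(r = 3 | data) = 9/29, P(r = 4 | data) = 8/29.
So P(purple next | data) = Σ P(purple next | H) P(H | data) = (3/5)(12/29) + (2/5)(9/29) + (1/5)(8/29) = 62/145.

0.4276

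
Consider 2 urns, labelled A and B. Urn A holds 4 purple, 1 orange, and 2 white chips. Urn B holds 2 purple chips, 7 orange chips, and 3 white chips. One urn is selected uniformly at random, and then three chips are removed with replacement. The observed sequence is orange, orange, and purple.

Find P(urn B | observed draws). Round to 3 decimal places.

0.829

Compute the likelihood of the observed sequence for each case: P(data | urn A) = (1/7)(1/7)(4/7) = 0.011662; P(data | urn B) = (7/12)(7/12)(2/12) = 0.056713.
The prior-weighted likelihoods are 1/2 · 0.011662 = 0.0058309, 1/2 · 0.056713 = 0.028356; with total 0.034187.
So P(urn B | data) = (0.028356) / (0.034187) = 0.82944.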